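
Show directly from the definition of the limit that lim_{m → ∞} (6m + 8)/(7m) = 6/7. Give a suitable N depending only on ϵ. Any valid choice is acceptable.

N = (8/7)/ϵ

Let ϵ > 0 be given. For m ≥ 1, |(6m + 8)/(7m) − (6/7)| = |56|/(7(7m)) = 56/(7(7m)).
Since 7m ≥ 7m for m ≥ 1, this is ≤ 56/(7·7m) = (8/7)/m.
So |(6m + 8)/(7m) − (6/7)| < ϵ whenever m > (8/7)/ϵ.
Take N = (8/7)/ϵ. If m > N then |(6m + 8)/(7m) − (6/7)| ≤ (8/7)/m < ϵ.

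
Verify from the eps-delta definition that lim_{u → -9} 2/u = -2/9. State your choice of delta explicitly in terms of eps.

delta = min(9/2, (81/4)eps)

Suppose eps > 0. We seek delta > 0 such that 0 < |u + 9| < delta implies |2/u + 2/9| < eps.
|2/u + 2/9| = 2·|-9 − u|/(9·|u|) = 2|u + 9|/(9|u|).
Require delta ≤ 9/2 so that |u| > 9 − 9/2 = 9/2, hence 9|u| > 81/2.
Then |2/u + 2/9| < 2|u + 9|/(81/2), which is < eps when |u + 9| < (81/4)eps.
Take delta = min(9/2, (81/4)eps). Then 0 < |u + 9| < delta gives both |u + 9| < 9/2 and |u + 9| < (81/4)eps, so |2/u + 2/9| < eps.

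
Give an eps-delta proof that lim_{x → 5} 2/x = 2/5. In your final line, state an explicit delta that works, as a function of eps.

Let eps > 0. We seek delta > 0 such that 0 < |x − 5| < delta implies |2/x − (2/5)| < eps.
|2/x − (2/5)| = 2·|5 − x|/(5·|x|) = 2|x − 5|/(5|x|).
Restrict delta ≤ 5/2. Then |x − 5| < 5/2 gives |x| > 5/2, so 5|x| > 25/2.
Then |2/x − (2/5)| < 2|x − 5|/(25/2), which is < eps when |x − 5| < (25/4)eps.
Take delta = min(5/2, (25/4)eps). Then 0 < |x − 5| < delta gives both |x − 5| < 5/2 and |x − 5| < (25/4)eps, so |2/x − (2/5)| < eps.

delta = min(5/2, (25/4)eps)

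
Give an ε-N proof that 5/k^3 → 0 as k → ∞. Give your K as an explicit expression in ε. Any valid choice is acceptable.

K = (5/ε)^{1/3}

Suppose ε > 0. For k ≥ 1, |5/k^3 − 0| = 5/k^3.
5/k^3 < ε ⇔ k^3 > 5/ε ⇔ k > (5/ε)^{1/3}.
Take K = (5/ε)^{1/3}. Then k > K implies 5/k^3 < ε.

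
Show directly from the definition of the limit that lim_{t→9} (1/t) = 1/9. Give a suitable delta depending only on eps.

Suppose eps > 0. We seek delta > 0 such that 0 < |t − 9| < delta implies |1/t − (1/9)| < eps.
|1/t − (1/9)| = |9 − t|/(9·|t|) = |t − 9|/(9|t|).
Require delta ≤ 9/2 so that |t| > 9 − 9/2 = 9/2, hence 9|t| > 81/2.
Then |1/t − (1/9)| < |t − 9|/(81/2), which is < eps when |t − 9| < (81/2)eps.
Take delta = min(9/2, (81/2)eps). Then 0 < |t − 9| < delta gives both |t − 9| < 9/2 and |t − 9| < (81/2)eps, so |1/t − (1/9)| < eps.

delta = min(9/2, (81/2)eps)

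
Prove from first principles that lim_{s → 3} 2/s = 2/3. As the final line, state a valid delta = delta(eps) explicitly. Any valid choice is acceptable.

Let eps > 0 be given. We seek delta > 0 such that 0 < |s − 3| < delta implies |2/s − (2/3)| < eps.
|2/s − (2/3)| = 2·|3 − s|/(3·|s|) = 2|s − 3|/(3|s|).
Restrict delta ≤ 3/2. Then |s − 3| < 3/2 gives |s| > 3/2, so 3|s| > 9/2.
Then |2/s − (2/3)| < 2|s − 3|/(9/2), which is < eps when |s − 3| < (9/4)eps.
Take delta = min(3/2, (9/4)eps). Then 0 < |s − 3| < delta gives both |s − 3| < 3/2 and |s − 3| < (9/4)eps, so |2/s − (2/3)| < eps.

delta = min(3/2, (9/4)eps)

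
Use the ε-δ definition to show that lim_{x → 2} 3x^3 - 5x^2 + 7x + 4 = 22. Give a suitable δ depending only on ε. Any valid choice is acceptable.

δ = min(1, ε/39)

Let ε > 0 be given. We want δ > 0 such that 0 < |x − 2| < δ implies |(3x^3 - 5x^2 + 7x + 4) − 22| < ε.
(3x^3 - 5x^2 + 7x + 4) − 22 = 3x^3 - 5x^2 + 7x - 18 = (x − 2)(3x^2 + x + 9).
So |(3x^3 - 5x^2 + 7x + 4) − 22| = |x − 2|·|3x^2 + x + 9|.
Require δ ≤ 1. Then |x − 2| < 1 gives |x| < 3, and by the triangle inequality |3x^2 + x + 9| ≤ 3·3^2 + 3 + 9 = 39.
Hence |(3x^3 - 5x^2 + 7x + 4) − 22| ≤ 39|x − 2| < ε provided |x − 2| < ε/39.
Take δ = min(1, ε/39). Then 0 < |x − 2| < δ gives both |x − 2| < 1 and |x − 2| < ε/39, so |(3x^3 - 5x^2 + 7x + 4) − 22| < ε.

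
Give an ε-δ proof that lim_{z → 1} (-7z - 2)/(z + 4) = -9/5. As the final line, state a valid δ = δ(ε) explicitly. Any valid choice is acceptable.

Let ε > 0. We want δ > 0 with 0 < |z − 1| < δ ⇒ |(-7z - 2)/(z + 4) + 9/5| < ε.
Combining over a common denominator, (-7z - 2)/(z + 4) + 9/5 = [(-7z - 2)·5 − (-9)·(z + 4)] / [5·(z + 4)] = -26(z − 1) / (5(z + 4)).
So |(-7z - 2)/(z + 4) + 9/5| = 26|z − 1| / (5·|z + 4|).
Require δ ≤ 5/2, so |z + 4| ≥ |5| − |z − 1| > 5 − 5/2 = 5/2.
Hence |(-7z - 2)/(z + 4) + 9/5| < 26|z − 1|/(5·(5/2)) = (52/25)|z − 1|, which is < ε once |z − 1| < (25/52)ε.
Take δ = min(5/2, (25/52)ε). Then 0 < |z − 1| < δ forces both bounds, so |(-7z - 2)/(z + 4) + 9/5| < ε.

δ = min(5/2, (25/52)ε)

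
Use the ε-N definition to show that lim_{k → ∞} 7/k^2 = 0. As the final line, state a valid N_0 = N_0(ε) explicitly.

Fix ε > 0. For k ≥ 1, |7/k^2 − 0| = 7/k^2.
7/k^2 < ε ⇔ k^2 > 7/ε ⇔ k > (7/ε)^{1/2}.
Take N_0 = (7/ε)^{1/2}. Then k > N_0 implies 7/k^2 < ε.

N_0 = (7/ε)^{1/2}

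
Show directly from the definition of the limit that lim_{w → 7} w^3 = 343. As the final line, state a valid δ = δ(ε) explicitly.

Suppose ε > 0. We seek δ > 0 with 0 < |w − 7| < δ ⇒ |w^3 − 343| < ε.
Factor: w^3 − 343 = (w − 7)(w^2 + 7w + 49), so |w^3 − 343| = |w − 7|·|w^2 + 7w + 49|.
Impose δ ≤ 1 so that |w| < 8; then |w^2 + 7w + 49| ≤ 169.
Hence |w^3 − 343| ≤ 169|w − 7|, which is < ε once |w − 7| < ε/169.
Take δ = min(1, ε/169). If 0 < |w − 7| < δ then both bounds hold and |w^3 − 343| ≤ 169|w − 7| < 169·(ε/169) = ε.

δ = min(1, ε/169)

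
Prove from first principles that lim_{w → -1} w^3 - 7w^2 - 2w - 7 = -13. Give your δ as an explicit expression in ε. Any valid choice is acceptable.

δ = min(1, ε/26)

Let ε > 0. We want δ > 0 such that 0 < |w + 1| < δ implies |(w^3 - 7w^2 - 2w - 7) + 13| < ε.
(w^3 - 7w^2 - 2w - 7) + 13 = w^3 - 7w^2 - 2w + 6 = (w + 1)(w^2 - 8w + 6).
So |(w^3 - 7w^2 - 2w - 7) + 13| = |w + 1|·|w^2 - 8w + 6|.
Require δ ≤ 1. Then |w + 1| < 1 gives |w| < 2, and by the triangle inequality |w^2 - 8w + 6| ≤ 2^2 + 8·2 + 6 = 26.
Hence |(w^3 - 7w^2 - 2w - 7) + 13| ≤ 26|w + 1| < ε provided |w + 1| < ε/26.
Choosing δ = min(1, ε/26) ensures both conditions, hence |(w^3 - 7w^2 - 2w - 7) + 13| < ε.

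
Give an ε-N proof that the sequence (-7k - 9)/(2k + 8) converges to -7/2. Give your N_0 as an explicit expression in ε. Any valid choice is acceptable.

N_0 = (19/2)/ε

Let ε > 0 be given. For k ≥ 1, |(-7k - 9)/(2k + 8) + 7/2| = |38|/(2(2k + 8)) = 38/(2(2k + 8)).
Since 2k + 8 ≥ 2k for k ≥ 1, this is ≤ 38/(2·2k) = (19/2)/k.
So |(-7k - 9)/(2k + 8) + 7/2| < ε whenever k > (19/2)/ε.
Take N_0 = (19/2)/ε. If k > N_0 then |(-7k - 9)/(2k + 8) + 7/2| ≤ (19/2)/k < ε.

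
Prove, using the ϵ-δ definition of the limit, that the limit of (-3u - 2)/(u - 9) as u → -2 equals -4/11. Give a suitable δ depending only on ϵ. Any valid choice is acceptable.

Fix ϵ > 0. We want δ > 0 with 0 < |u + 2| < δ ⇒ |(-3u - 2)/(u - 9) + 4/11| < ϵ.
Combining over a common denominator, (-3u - 2)/(u - 9) + 4/11 = [(-3u - 2)·(-11) − 4·(u - 9)] / [(-11)·(u - 9)] = 29(u + 2) / ((-11)(u - 9)).
So |(-3u - 2)/(u - 9) + 4/11| = 29|u + 2| / (11·|u − 9|).
Restrict δ ≤ 11/2. Then |u + 2| < 11/2 gives |u − 9| = |(u + 2) + (-11)| ≥ 11 − 11/2 = 11/2.
Hence |(-3u - 2)/(u - 9) + 4/11| < 29|u + 2|/(11·(11/2)) = (58/121)|u + 2|, which is < ϵ once |u + 2| < (121/58)ϵ.
Take δ = min(11/2, (121/58)ϵ). Then 0 < |u + 2| < δ forces both bounds, so |(-3u - 2)/(u - 9) + 4/11| < ϵ.

δ = min(11/2, (121/58)ϵ)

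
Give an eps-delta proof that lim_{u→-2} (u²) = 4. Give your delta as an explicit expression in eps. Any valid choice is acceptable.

Suppose eps > 0. We seek delta > 0 with 0 < |u + 2| < delta ⇒ |u² − 4| < eps.
Factor: u² − 4 = (u + 2)(u - 2), so |u² − 4| = |u + 2|·|u - 2|.
Impose delta ≤ 1 so that |u| < 3; then |u - 2| ≤ 5.
Hence |u² − 4| ≤ 5|u + 2|, which is < eps once |u + 2| < eps/5.
Take delta = min(1, eps/5). If 0 < |u + 2| < delta then both bounds hold and |u² − 4| ≤ 5|u + 2| < 5·(eps/5) = eps.

delta = min(1, eps/5)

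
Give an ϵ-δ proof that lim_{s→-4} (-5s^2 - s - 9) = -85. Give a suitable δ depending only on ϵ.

Let ϵ > 0 be given. We want δ > 0 such that 0 < |s + 4| < δ implies |(-5s^2 - s - 9) + 85| < ϵ.
(-5s^2 - s - 9) + 85 = -5s^2 - s + 76 = (s + 4)(-5s + 19).
So |(-5s^2 - s - 9) + 85| = |s + 4|·|-5s + 19|.
Assume first that |s + 4| < 2, so |s| < 6. Then |-5s + 19| ≤ 5·6 + 19 = 49.
Hence |(-5s^2 - s - 9) + 85| ≤ 49|s + 4| < ϵ provided |s + 4| < ϵ/49.
Choosing δ = min(2, ϵ/49) ensures both conditions, hence |(-5s^2 - s - 9) + 85| < ϵ.

δ = min(2, ϵ/49)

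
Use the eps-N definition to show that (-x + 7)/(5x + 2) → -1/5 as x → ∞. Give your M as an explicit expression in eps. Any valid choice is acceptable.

Fix eps > 0. We seek M > 0 such that x > M implies |(-x + 7)/(5x + 2) + 1/5| < eps.
(-x + 7)/(5x + 2) + 1/5 = (5(-x + 7) − (-1)(5x + 2)) / (5(5x + 2)) = 37/(5(5x + 2)).
For x > 0 we have 5x + 2 > 5x, so |(-x + 7)/(5x + 2) + 1/5| = 37/(5(5x + 2)) < 37/(5·5x) = (37/25)/x.
Thus |(-x + 7)/(5x + 2) + 1/5| < eps whenever x > (37/25)/eps.
Take M = (37/25)/eps. If x > M then |(-x + 7)/(5x + 2) + 1/5| < (37/25)/x < eps.

M = (37/25)/eps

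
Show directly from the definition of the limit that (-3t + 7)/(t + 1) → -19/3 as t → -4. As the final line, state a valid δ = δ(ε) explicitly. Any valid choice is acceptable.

Suppose ε > 0. We want δ > 0 with 0 < |t + 4| < δ ⇒ |(-3t + 7)/(t + 1) + 19/3| < ε.
Combining over a common denominator, (-3t + 7)/(t + 1) + 19/3 = [(-3t + 7)·(-3) − 19·(t + 1)] / [(-3)·(t + 1)] = -10(t + 4) / ((-3)(t + 1)).
So |(-3t + 7)/(t + 1) + 19/3| = 10|t + 4| / (3·|t + 1|).
Require δ ≤ 3/2, so |t + 1| ≥ |-3| − |t + 4| > 3 − 3/2 = 3/2.
Hence |(-3t + 7)/(t + 1) + 19/3| < 10|t + 4|/(3·(3/2)) = (20/9)|t + 4|, which is < ε once |t + 4| < (9/20)ε.
Take δ = min(3/2, (9/20)ε). Then 0 < |t + 4| < δ forces both bounds, so |(-3t + 7)/(t + 1) + 19/3| < ε.

δ = min(3/2, (9/20)ε)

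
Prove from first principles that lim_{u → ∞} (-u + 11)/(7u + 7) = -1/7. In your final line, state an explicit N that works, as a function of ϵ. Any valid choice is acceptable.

Suppose ϵ > 0. We seek N > 0 such that u > N implies |(-u + 11)/(7u + 7) + 1/7| < ϵ.
(-u + 11)/(7u + 7) + 1/7 = (7(-u + 11) − (-1)(7u + 7)) / (7(7u + 7)) = 84/(7(7u + 7)).
For u > 0 we have 7u + 7 > 7u, so |(-u + 11)/(7u + 7) + 1/7| = 84/(7(7u + 7)) < 84/(7·7u) = (12/7)/u.
Thus |(-u + 11)/(7u + 7) + 1/7| < ϵ whenever u > (12/7)/ϵ.
Take N = (12/7)/ϵ. If u > N then |(-u + 11)/(7u + 7) + 1/7| < (12/7)/u < ϵ.

N = (12/7)/ϵ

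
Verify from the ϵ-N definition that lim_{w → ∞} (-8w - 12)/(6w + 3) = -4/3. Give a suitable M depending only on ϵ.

Suppose ϵ > 0. We seek M > 0 such that w > M implies |(-8w - 12)/(6w + 3) + 4/3| < ϵ.
(-8w - 12)/(6w + 3) + 4/3 = (6(-8w - 12) − (-8)(6w + 3)) / (6(6w + 3)) = -48/(6(6w + 3)).
For w > 0 we have 6w + 3 > 6w, so |(-8w - 12)/(6w + 3) + 4/3| = 48/(6(6w + 3)) < 48/(6·6w) = (4/3)/w.
Thus |(-8w - 12)/(6w + 3) + 4/3| < ϵ whenever w > (4/3)/ϵ.
Take M = (4/3)/ϵ. If w > M then |(-8w - 12)/(6w + 3) + 4/3| < (4/3)/w < ϵ.

M = (4/3)/ϵ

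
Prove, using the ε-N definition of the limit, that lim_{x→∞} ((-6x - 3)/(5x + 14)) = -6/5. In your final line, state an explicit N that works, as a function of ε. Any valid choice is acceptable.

N = (69/25)/ε

Suppose ε > 0. We seek N > 0 such that x > N implies |(-6x - 3)/(5x + 14) + 6/5| < ε.
(-6x - 3)/(5x + 14) + 6/5 = (5(-6x - 3) − (-6)(5x + 14)) / (5(5x + 14)) = 69/(5(5x + 14)).
For x > 0 we have 5x + 14 > 5x, so |(-6x - 3)/(5x + 14) + 6/5| = 69/(5(5x + 14)) < 69/(5·5x) = (69/25)/x.
Thus |(-6x - 3)/(5x + 14) + 6/5| < ε whenever x > (69/25)/ε.
Take N = (69/25)/ε. If x > N then |(-6x - 3)/(5x + 14) + 6/5| < (69/25)/x < ε.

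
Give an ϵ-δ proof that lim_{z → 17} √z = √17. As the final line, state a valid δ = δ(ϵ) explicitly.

δ = min(17, √17·ϵ)

Fix ϵ > 0. We want δ > 0 such that 0 < |z − 17| < δ implies |√z − √17| < ϵ.
Multiplying by the conjugate, |√z − √17| = |z − 17|/(√z + √17).
Restrict δ ≤ 17 so that |z − 17| < 17 forces z > 0, and then √z + √17 > √17.
Hence |√z − √17| < |z − 17|/√17, which is < ϵ once |z − 17| < √17·ϵ.
Take δ = min(17, √17·ϵ). If 0 < |z − 17| < δ then z > 0 and |√z − √17| < |z − 17|/√17 < ϵ.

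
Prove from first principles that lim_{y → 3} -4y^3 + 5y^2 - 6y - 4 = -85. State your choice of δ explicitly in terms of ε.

δ = min(1, ε/119)

Let ε > 0. We want δ > 0 such that 0 < |y − 3| < δ implies |(-4y^3 + 5y^2 - 6y - 4) + 85| < ε.
(-4y^3 + 5y^2 - 6y - 4) + 85 = -4y^3 + 5y^2 - 6y + 81 = (y − 3)(-4y^2 - 7y - 27).
So |(-4y^3 + 5y^2 - 6y - 4) + 85| = |y − 3|·|-4y^2 - 7y - 27|.
Assume first that |y − 3| < 1, so |y| < 4. Then |-4y^2 - 7y - 27| ≤ 4·4^2 + 7·4 + 27 = 119.
Hence |(-4y^3 + 5y^2 - 6y - 4) + 85| ≤ 119|y − 3| < ε provided |y − 3| < ε/119.
Take δ = min(1, ε/119). Then 0 < |y − 3| < δ gives both |y − 3| < 1 and |y − 3| < ε/119, so |(-4y^3 + 5y^2 - 6y - 4) + 85| < ε.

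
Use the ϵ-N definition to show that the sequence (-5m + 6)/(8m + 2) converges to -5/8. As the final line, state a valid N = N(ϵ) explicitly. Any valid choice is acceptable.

N = (29/32)/ϵ

Fix ϵ > 0. For m ≥ 1, |(-5m + 6)/(8m + 2) + 5/8| = |58|/(8(8m + 2)) = 58/(8(8m + 2)).
Since 8m + 2 ≥ 8m for m ≥ 1, this is ≤ 58/(8·8m) = (29/32)/m.
So |(-5m + 6)/(8m + 2) + 5/8| < ϵ whenever m > (29/32)/ϵ.
Take N = (29/32)/ϵ. If m > N then |(-5m + 6)/(8m + 2) + 5/8| ≤ (29/32)/m < ϵ.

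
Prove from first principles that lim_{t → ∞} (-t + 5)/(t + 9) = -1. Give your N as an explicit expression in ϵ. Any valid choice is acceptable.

Fix ϵ > 0. We seek N > 0 such that t > N implies |(-t + 5)/(t + 9) + 1| < ϵ.
(-t + 5)/(t + 9) + 1 = ((-t + 5) − (-1)(t + 9)) / ((t + 9)) = 14/((t + 9)).
For t > 0 we have t + 9 > t, so |(-t + 5)/(t + 9) + 1| = 14/((t + 9)) < 14/(t) = 14/t.
Thus |(-t + 5)/(t + 9) + 1| < ϵ whenever t > 14/ϵ.
Take N = 14/ϵ. If t > N then |(-t + 5)/(t + 9) + 1| < 14/t < ϵ.

N = 14/ϵ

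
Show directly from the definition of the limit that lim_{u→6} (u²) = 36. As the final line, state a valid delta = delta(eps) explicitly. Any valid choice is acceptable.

delta = min(1, eps/13)

Let eps > 0 be given. We seek delta > 0 with 0 < |u − 6| < delta ⇒ |u² − 36| < eps.
Factor: u² − 36 = (u − 6)(u + 6), so |u² − 36| = |u − 6|·|u + 6|.
Impose delta ≤ 1 so that |u| < 7; then |u + 6| ≤ 13.
Hence |u² − 36| ≤ 13|u − 6|, which is < eps once |u − 6| < eps/13.
Take delta = min(1, eps/13). If 0 < |u − 6| < delta then both bounds hold and |u² − 36| ≤ 13|u − 6| < 13·(eps/13) = eps.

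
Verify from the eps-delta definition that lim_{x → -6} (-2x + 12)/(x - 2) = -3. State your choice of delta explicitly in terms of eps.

Let eps > 0. We want delta > 0 with 0 < |x + 6| < delta ⇒ |(-2x + 12)/(x - 2) + 3| < eps.
Combining over a common denominator, (-2x + 12)/(x - 2) + 3 = [(-2x + 12)·(-8) − 24·(x - 2)] / [(-8)·(x - 2)] = -8(x + 6) / ((-8)(x - 2)).
So |(-2x + 12)/(x - 2) + 3| = 8|x + 6| / (8·|x − 2|).
Require delta ≤ 4, so |x − 2| ≥ |-8| − |x + 6| > 8 − 4 = 4.
Hence |(-2x + 12)/(x - 2) + 3| < 8|x + 6|/(8·4) = (1/4)|x + 6|, which is < eps once |x + 6| < 4eps.
Take delta = min(4, 4eps). Then 0 < |x + 6| < delta forces both bounds, so |(-2x + 12)/(x - 2) + 3| < eps.

delta = min(4, 4eps)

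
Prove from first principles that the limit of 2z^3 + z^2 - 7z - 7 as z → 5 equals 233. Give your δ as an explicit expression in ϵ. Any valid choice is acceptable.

δ = min(1, ϵ/186)

Suppose ϵ > 0. We want δ > 0 such that 0 < |z − 5| < δ implies |(2z^3 + z^2 - 7z - 7) − 233| < ϵ.
(2z^3 + z^2 - 7z - 7) − 233 = 2z^3 + z^2 - 7z - 240 = (z − 5)(2z^2 + 11z + 48).
So |(2z^3 + z^2 - 7z - 7) − 233| = |z − 5|·|2z^2 + 11z + 48|.
Assume first that |z − 5| < 1, so |z| < 6. Then |2z^2 + 11z + 48| ≤ 2·6^2 + 11·6 + 48 = 186.
Hence |(2z^3 + z^2 - 7z - 7) − 233| ≤ 186|z − 5| < ϵ provided |z − 5| < ϵ/186.
Take δ = min(1, ϵ/186). Then 0 < |z − 5| < δ gives both |z − 5| < 1 and |z − 5| < ϵ/186, so |(2z^3 + z^2 - 7z - 7) − 233| < ϵ.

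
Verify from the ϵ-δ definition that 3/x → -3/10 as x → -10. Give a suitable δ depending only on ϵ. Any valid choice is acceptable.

Let ϵ > 0. We seek δ > 0 such that 0 < |x + 10| < δ implies |3/x + 3/10| < ϵ.
|3/x + 3/10| = 3·|-10 − x|/(10·|x|) = 3|x + 10|/(10|x|).
Require δ ≤ 5 so that |x| > 10 − 5 = 5, hence 10|x| > 50.
Then |3/x + 3/10| < 3|x + 10|/50, which is < ϵ when |x + 10| < (50/3)ϵ.
Take δ = min(5, (50/3)ϵ). Then 0 < |x + 10| < δ gives both |x + 10| < 5 and |x + 10| < (50/3)ϵ, so |3/x + 3/10| < ϵ.

δ = min(5, (50/3)ϵ)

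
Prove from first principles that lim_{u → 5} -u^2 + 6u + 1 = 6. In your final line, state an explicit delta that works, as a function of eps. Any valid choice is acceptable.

Let eps > 0 be given. We want delta > 0 such that 0 < |u − 5| < delta implies |(-u^2 + 6u + 1) − 6| < eps.
(-u^2 + 6u + 1) − 6 = -u^2 + 6u - 5 = (u − 5)(-u + 1).
So |(-u^2 + 6u + 1) − 6| = |u − 5|·|-u + 1|.
Assume first that |u − 5| < 1, so |u| < 6. Then |-u + 1| ≤ 6 + 1 = 7.
Hence |(-u^2 + 6u + 1) − 6| ≤ 7|u − 5| < eps provided |u − 5| < eps/7.
Choosing delta = min(1, eps/7) ensures both conditions, hence |(-u^2 + 6u + 1) − 6| < eps.

delta = min(1, eps/7)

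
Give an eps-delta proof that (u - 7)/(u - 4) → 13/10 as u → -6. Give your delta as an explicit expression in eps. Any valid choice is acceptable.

Fix eps > 0. We want delta > 0 with 0 < |u + 6| < delta ⇒ |(u - 7)/(u - 4) − (13/10)| < eps.
Combining over a common denominator, (u - 7)/(u - 4) − (13/10) = [(u - 7)·(-10) − (-13)·(u - 4)] / [(-10)·(u - 4)] = 3(u + 6) / ((-10)(u - 4)).
So |(u - 7)/(u - 4) − (13/10)| = 3|u + 6| / (10·|u − 4|).
Restrict delta ≤ 5. Then |u + 6| < 5 gives |u − 4| = |(u + 6) + (-10)| ≥ 10 − 5 = 5.
Hence |(u - 7)/(u - 4) − (13/10)| < 3|u + 6|/(10·5) = (3/50)|u + 6|, which is < eps once |u + 6| < (50/3)eps.
Take delta = min(5, (50/3)eps). Then 0 < |u + 6| < delta forces both bounds, so |(u - 7)/(u - 4) − (13/10)| < eps.

delta = min(5, (50/3)eps)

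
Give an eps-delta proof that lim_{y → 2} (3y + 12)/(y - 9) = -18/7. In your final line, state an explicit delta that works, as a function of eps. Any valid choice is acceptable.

delta = min(7/2, (49/78)eps)

Let eps > 0. We want delta > 0 with 0 < |y − 2| < delta ⇒ |(3y + 12)/(y - 9) + 18/7| < eps.
Combining over a common denominator, (3y + 12)/(y - 9) + 18/7 = [(3y + 12)·(-7) − 18·(y - 9)] / [(-7)·(y - 9)] = -39(y − 2) / ((-7)(y - 9)).
So |(3y + 12)/(y - 9) + 18/7| = 39|y − 2| / (7·|y − 9|).
Restrict delta ≤ 7/2. Then |y − 2| < 7/2 gives |y − 9| = |(y − 2) + (-7)| ≥ 7 − 7/2 = 7/2.
Hence |(3y + 12)/(y - 9) + 18/7| < 39|y − 2|/(7·(7/2)) = (78/49)|y − 2|, which is < eps once |y − 2| < (49/78)eps.
Take delta = min(7/2, (49/78)eps). Then 0 < |y − 2| < delta forces both bounds, so |(3y + 12)/(y - 9) + 18/7| < eps.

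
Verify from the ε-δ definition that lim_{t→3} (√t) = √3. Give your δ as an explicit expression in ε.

Let ε > 0 be given. We want δ > 0 such that 0 < |t − 3| < δ implies |√t − √3| < ε.
Rationalise: √t − √3 = (t − 3)/(√t + √3), so |√t − √3| = |t − 3|/(√t + √3).
Restrict δ ≤ 3 so that |t − 3| < 3 forces t > 0, and then √t + √3 > √3.
Hence |√t − √3| < |t − 3|/√3, which is < ε once |t − 3| < √3·ε.
Take δ = min(3, √3·ε). If 0 < |t − 3| < δ then t > 0 and |√t − √3| < |t − 3|/√3 < ε.

δ = min(3, √3·ε)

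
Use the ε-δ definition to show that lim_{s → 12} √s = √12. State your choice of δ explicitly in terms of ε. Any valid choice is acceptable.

δ = min(12, √12·ε)

Suppose ε > 0. We want δ > 0 such that 0 < |s − 12| < δ implies |√s − √12| < ε.
Rationalise: √s − √12 = (s − 12)/(√s + √12), so |√s − √12| = |s − 12|/(√s + √12).
Restrict δ ≤ 12 so that |s − 12| < 12 forces s > 0, and then √s + √12 > √12.
Hence |√s − √12| < |s − 12|/√12, which is < ε once |s − 12| < √12·ε.
Take δ = min(12, √12·ε). If 0 < |s − 12| < δ then s > 0 and |√s − √12| < |s − 12|/√12 < ε.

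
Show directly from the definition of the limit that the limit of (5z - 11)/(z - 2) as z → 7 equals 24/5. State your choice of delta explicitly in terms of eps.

Fix eps > 0. We want delta > 0 with 0 < |z − 7| < delta ⇒ |(5z - 11)/(z - 2) − (24/5)| < eps.
Combining over a common denominator, (5z - 11)/(z - 2) − (24/5) = [(5z - 11)·5 − 24·(z - 2)] / [5·(z - 2)] = 1(z − 7) / (5(z - 2)).
So |(5z - 11)/(z - 2) − (24/5)| = |z − 7| / (5·|z − 2|).
Restrict delta ≤ 5/2. Then |z − 7| < 5/2 gives |z − 2| = |(z − 7) + 5| ≥ 5 − 5/2 = 5/2.
Hence |(5z - 11)/(z - 2) − (24/5)| < |z − 7|/(5·(5/2)) = (2/25)|z − 7|, which is < eps once |z − 7| < (25/2)eps.
Take delta = min(5/2, (25/2)eps). Then 0 < |z − 7| < delta forces both bounds, so |(5z - 11)/(z - 2) − (24/5)| < eps.

delta = min(5/2, (25/2)eps)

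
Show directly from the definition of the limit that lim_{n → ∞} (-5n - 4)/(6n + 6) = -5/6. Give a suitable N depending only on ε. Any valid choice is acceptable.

N = (1/6)/ε

Let ε > 0 be given. For n ≥ 1, |(-5n - 4)/(6n + 6) + 5/6| = |6|/(6(6n + 6)) = 6/(6(6n + 6)).
Since 6n + 6 ≥ 6n for n ≥ 1, this is ≤ 6/(6·6n) = (1/6)/n.
So |(-5n - 4)/(6n + 6) + 5/6| < ε whenever n > (1/6)/ε.
Take N = (1/6)/ε. If n > N then |(-5n - 4)/(6n + 6) + 5/6| ≤ (1/6)/n < ε.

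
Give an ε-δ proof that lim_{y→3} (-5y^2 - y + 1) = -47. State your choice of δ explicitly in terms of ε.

Let ε > 0 be given. We want δ > 0 such that 0 < |y − 3| < δ implies |(-5y^2 - y + 1) + 47| < ε.
(-5y^2 - y + 1) + 47 = -5y^2 - y + 48 = (y − 3)(-5y - 16).
So |(-5y^2 - y + 1) + 47| = |y − 3|·|-5y - 16|.
Require δ ≤ 1. Then |y − 3| < 1 gives |y| < 4, and by the triangle inequality |-5y - 16| ≤ 5·4 + 16 = 36.
Hence |(-5y^2 - y + 1) + 47| ≤ 36|y − 3| < ε provided |y − 3| < ε/36.
Take δ = min(1, ε/36). Then 0 < |y − 3| < δ gives both |y − 3| < 1 and |y − 3| < ε/36, so |(-5y^2 - y + 1) + 47| < ε.

δ = min(1, ε/36)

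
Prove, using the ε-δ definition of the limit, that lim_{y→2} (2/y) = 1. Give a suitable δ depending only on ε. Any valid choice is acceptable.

Let ε > 0 be given. We seek δ > 0 such that 0 < |y − 2| < δ implies |2/y − 1| < ε.
|2/y − 1| = 2·|2 − y|/(2·|y|) = 2|y − 2|/(2|y|).
Require δ ≤ 1 so that |y| > 2 − 1 = 1, hence 2|y| > 2.
Then |2/y − 1| < 2|y − 2|/2, which is < ε when |y − 2| < ε.
Take δ = min(1, ε). Then 0 < |y − 2| < δ gives both |y − 2| < 1 and |y − 2| < ε, so |2/y − 1| < ε.

δ = min(1, ε)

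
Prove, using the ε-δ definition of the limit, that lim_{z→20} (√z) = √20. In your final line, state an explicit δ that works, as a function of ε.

δ = min(20, √20·ε)

Suppose ε > 0. We want δ > 0 such that 0 < |z − 20| < δ implies |√z − √20| < ε.
Multiplying by the conjugate, |√z − √20| = |z − 20|/(√z + √20).
Restrict δ ≤ 20 so that |z − 20| < 20 forces z > 0, and then √z + √20 > √20.
Hence |√z − √20| < |z − 20|/√20, which is < ε once |z − 20| < √20·ε.
Take δ = min(20, √20·ε). If 0 < |z − 20| < δ then z > 0 and |√z − √20| < |z − 20|/√20 < ε.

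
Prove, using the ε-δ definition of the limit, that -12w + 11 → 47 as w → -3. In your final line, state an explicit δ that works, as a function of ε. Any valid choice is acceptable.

δ = ε/12

Suppose ε > 0. We need δ > 0 so that 0 < |w + 3| < δ implies |(-12w + 11) − 47| < ε.
Since (-12w + 11) − 47 = -12(w + 3), we have |(-12w + 11) − 47| = 12|w + 3|.
Thus it suffices that |w + 3| < ε/12.
Choosing δ = ε/12 gives |(-12w + 11) − 47| = 12|w + 3| < ε whenever |w + 3| < δ.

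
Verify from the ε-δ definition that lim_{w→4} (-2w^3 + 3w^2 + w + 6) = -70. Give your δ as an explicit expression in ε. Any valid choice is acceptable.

Let ε > 0. We want δ > 0 such that 0 < |w − 4| < δ implies |(-2w^3 + 3w^2 + w + 6) + 70| < ε.
(-2w^3 + 3w^2 + w + 6) + 70 = -2w^3 + 3w^2 + w + 76 = (w − 4)(-2w^2 - 5w - 19).
So |(-2w^3 + 3w^2 + w + 6) + 70| = |w − 4|·|-2w^2 - 5w - 19|.
Assume first that |w − 4| < 1, so |w| < 5. Then |-2w^2 - 5w - 19| ≤ 2·5^2 + 5·5 + 19 = 94.
Hence |(-2w^3 + 3w^2 + w + 6) + 70| ≤ 94|w − 4| < ε provided |w − 4| < ε/94.
Take δ = min(1, ε/94). Then 0 < |w − 4| < δ gives both |w − 4| < 1 and |w − 4| < ε/94, so |(-2w^3 + 3w^2 + w + 6) + 70| < ε.

δ = min(1, ε/94)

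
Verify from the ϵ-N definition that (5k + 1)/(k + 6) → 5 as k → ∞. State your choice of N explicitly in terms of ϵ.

Let ϵ > 0 be given. For k ≥ 1, |(5k + 1)/(k + 6) − 5| = |-29|/((k + 6)) = 29/((k + 6)).
Since k + 6 ≥ k for k ≥ 1, this is ≤ 29/(k) = 29/k.
So |(5k + 1)/(k + 6) − 5| < ϵ whenever k > 29/ϵ.
Take N = 29/ϵ. If k > N then |(5k + 1)/(k + 6) − 5| ≤ 29/k < ϵ.

N = 29/ϵ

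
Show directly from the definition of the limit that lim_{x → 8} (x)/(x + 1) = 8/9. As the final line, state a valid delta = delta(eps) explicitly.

delta = min(9/2, (81/2)eps)

Fix eps > 0. We want delta > 0 with 0 < |x − 8| < delta ⇒ |(x)/(x + 1) − (8/9)| < eps.
Combining over a common denominator, (x)/(x + 1) − (8/9) = [(x)·9 − 8·(x + 1)] / [9·(x + 1)] = 1(x − 8) / (9(x + 1)).
So |(x)/(x + 1) − (8/9)| = |x − 8| / (9·|x + 1|).
Restrict delta ≤ 9/2. Then |x − 8| < 9/2 gives |x + 1| = |(x − 8) + 9| ≥ 9 − 9/2 = 9/2.
Hence |(x)/(x + 1) − (8/9)| < |x − 8|/(9·(9/2)) = (2/81)|x − 8|, which is < eps once |x − 8| < (81/2)eps.
Take delta = min(9/2, (81/2)eps). Then 0 < |x − 8| < delta forces both bounds, so |(x)/(x + 1) − (8/9)| < eps.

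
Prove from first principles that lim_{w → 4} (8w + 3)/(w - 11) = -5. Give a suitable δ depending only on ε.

δ = min(7/2, (7/26)ε)

Suppose ε > 0. We want δ > 0 with 0 < |w − 4| < δ ⇒ |(8w + 3)/(w - 11) + 5| < ε.
Combining over a common denominator, (8w + 3)/(w - 11) + 5 = [(8w + 3)·(-7) − 35·(w - 11)] / [(-7)·(w - 11)] = -91(w − 4) / ((-7)(w - 11)).
So |(8w + 3)/(w - 11) + 5| = 91|w − 4| / (7·|w − 11|).
Require δ ≤ 7/2, so |w − 11| ≥ |-7| − |w − 4| > 7 − 7/2 = 7/2.
Hence |(8w + 3)/(w - 11) + 5| < 91|w − 4|/(7·(7/2)) = (26/7)|w − 4|, which is < ε once |w − 4| < (7/26)ε.
Take δ = min(7/2, (7/26)ε). Then 0 < |w − 4| < δ forces both bounds, so |(8w + 3)/(w - 11) + 5| < ε.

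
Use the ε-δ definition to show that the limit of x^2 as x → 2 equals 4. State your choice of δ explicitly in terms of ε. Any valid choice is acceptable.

Fix ε > 0. We seek δ > 0 with 0 < |x − 2| < δ ⇒ |x^2 − 4| < ε.
Factor: x^2 − 4 = (x − 2)(x + 2), so |x^2 − 4| = |x − 2|·|x + 2|.
Impose δ ≤ 1 so that |x| < 3; then |x + 2| ≤ 5.
Hence |x^2 − 4| ≤ 5|x − 2|, which is < ε once |x − 2| < ε/5.
Take δ = min(1, ε/5). If 0 < |x − 2| < δ then both bounds hold and |x^2 − 4| ≤ 5|x − 2| < 5·(ε/5) = ε.

δ = min(1, ε/5)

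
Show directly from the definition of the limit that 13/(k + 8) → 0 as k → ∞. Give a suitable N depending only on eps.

N = 13/eps

Let eps > 0. For k ≥ 1, |13/(k + 8) − 0| = 13/(k + 8) ≤ 13/k.
We need 13/k < eps, i.e. k > 13/eps.
Take N = 13/eps. If k > N then |13/(k + 8)| ≤ 13/k < eps.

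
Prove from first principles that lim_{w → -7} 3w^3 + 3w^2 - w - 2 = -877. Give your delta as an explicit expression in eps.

delta = min(2, eps/530)

Suppose eps > 0. We want delta > 0 such that 0 < |w + 7| < delta implies |(3w^3 + 3w^2 - w - 2) + 877| < eps.
(3w^3 + 3w^2 - w - 2) + 877 = 3w^3 + 3w^2 - w + 875 = (w + 7)(3w^2 - 18w + 125).
So |(3w^3 + 3w^2 - w - 2) + 877| = |w + 7|·|3w^2 - 18w + 125|.
Assume first that |w + 7| < 2, so |w| < 9. Then |3w^2 - 18w + 125| ≤ 3·9^2 + 18·9 + 125 = 530.
Hence |(3w^3 + 3w^2 - w - 2) + 877| ≤ 530|w + 7| < eps provided |w + 7| < eps/530.
Take delta = min(2, eps/530). Then 0 < |w + 7| < delta gives both |w + 7| < 2 and |w + 7| < eps/530, so |(3w^3 + 3w^2 - w - 2) + 877| < eps.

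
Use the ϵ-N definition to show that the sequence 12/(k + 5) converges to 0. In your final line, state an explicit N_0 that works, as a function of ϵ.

N_0 = 12/ϵ

Let ϵ > 0. For k ≥ 1, |12/(k + 5) − 0| = 12/(k + 5) ≤ 12/k.
We need 12/k < ϵ, i.e. k > 12/ϵ.
Take N_0 = 12/ϵ. If k > N_0 then |12/(k + 5)| ≤ 12/k < ϵ.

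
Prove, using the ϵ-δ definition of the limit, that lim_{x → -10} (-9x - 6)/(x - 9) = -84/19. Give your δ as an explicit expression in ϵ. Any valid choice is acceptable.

δ = min(19/2, (361/174)ϵ)

Suppose ϵ > 0. We want δ > 0 with 0 < |x + 10| < δ ⇒ |(-9x - 6)/(x - 9) + 84/19| < ϵ.
Combining over a common denominator, (-9x - 6)/(x - 9) + 84/19 = [(-9x - 6)·(-19) − 84·(x - 9)] / [(-19)·(x - 9)] = 87(x + 10) / ((-19)(x - 9)).
So |(-9x - 6)/(x - 9) + 84/19| = 87|x + 10| / (19·|x − 9|).
Require δ ≤ 19/2, so |x − 9| ≥ |-19| − |x + 10| > 19 − 19/2 = 19/2.
Hence |(-9x - 6)/(x - 9) + 84/19| < 87|x + 10|/(19·(19/2)) = (174/361)|x + 10|, which is < ϵ once |x + 10| < (361/174)ϵ.
Take δ = min(19/2, (361/174)ϵ). Then 0 < |x + 10| < δ forces both bounds, so |(-9x - 6)/(x - 9) + 84/19| < ϵ.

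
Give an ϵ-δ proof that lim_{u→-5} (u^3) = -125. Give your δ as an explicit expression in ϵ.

δ = min(1, ϵ/91)

Let ϵ > 0. We seek δ > 0 with 0 < |u + 5| < δ ⇒ |u^3 + 125| < ϵ.
Factor: u^3 + 125 = (u + 5)(u^2 - 5u + 25), so |u^3 + 125| = |u + 5|·|u^2 - 5u + 25|.
Restrict δ ≤ 1. Then |u + 5| < 1 gives |u| < 6, so by the triangle inequality |u^2 - 5u + 25| ≤ 6^2 + 5·6 + 25 = 91.
Hence |u^3 + 125| ≤ 91|u + 5|, which is < ϵ once |u + 5| < ϵ/91.
Take δ = min(1, ϵ/91). If 0 < |u + 5| < δ then both bounds hold and |u^3 + 125| ≤ 91|u + 5| < 91·(ϵ/91) = ϵ.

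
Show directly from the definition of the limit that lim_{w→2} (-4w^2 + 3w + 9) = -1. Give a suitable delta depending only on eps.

Let eps > 0 be given. We want delta > 0 such that 0 < |w − 2| < delta implies |(-4w^2 + 3w + 9) + 1| < eps.
(-4w^2 + 3w + 9) + 1 = -4w^2 + 3w + 10 = (w − 2)(-4w - 5).
So |(-4w^2 + 3w + 9) + 1| = |w − 2|·|-4w - 5|.
Require delta ≤ 2. Then |w − 2| < 2 gives |w| < 4, and by the triangle inequality |-4w - 5| ≤ 4·4 + 5 = 21.
Hence |(-4w^2 + 3w + 9) + 1| ≤ 21|w − 2| < eps provided |w − 2| < eps/21.
Choosing delta = min(2, eps/21) ensures both conditions, hence |(-4w^2 + 3w + 9) + 1| < eps.

delta = min(2, eps/21)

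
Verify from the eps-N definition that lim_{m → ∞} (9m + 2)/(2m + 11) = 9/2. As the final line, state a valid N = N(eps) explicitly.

Fix eps > 0. For m ≥ 1, |(9m + 2)/(2m + 11) − (9/2)| = |-95|/(2(2m + 11)) = 95/(2(2m + 11)).
Since 2m + 11 ≥ 2m for m ≥ 1, this is ≤ 95/(2·2m) = (95/4)/m.
So |(9m + 2)/(2m + 11) − (9/2)| < eps whenever m > (95/4)/eps.
Take N = (95/4)/eps. If m > N then |(9m + 2)/(2m + 11) − (9/2)| ≤ (95/4)/m < eps.

N = (95/4)/eps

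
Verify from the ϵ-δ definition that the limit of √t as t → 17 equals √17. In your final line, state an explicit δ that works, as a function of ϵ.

δ = min(17, √17·ϵ)

Suppose ϵ > 0. We want δ > 0 such that 0 < |t − 17| < δ implies |√t − √17| < ϵ.
Multiplying by the conjugate, |√t − √17| = |t − 17|/(√t + √17).
Restrict δ ≤ 17 so that |t − 17| < 17 forces t > 0, and then √t + √17 > √17.
Hence |√t − √17| < |t − 17|/√17, which is < ϵ once |t − 17| < √17·ϵ.
Take δ = min(17, √17·ϵ). If 0 < |t − 17| < δ then t > 0 and |√t − √17| < |t − 17|/√17 < ϵ.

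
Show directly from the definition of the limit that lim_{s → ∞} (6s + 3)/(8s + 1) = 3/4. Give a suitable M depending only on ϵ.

Let ϵ > 0 be given. We seek M > 0 such that s > M implies |(6s + 3)/(8s + 1) − (3/4)| < ϵ.
(6s + 3)/(8s + 1) − (3/4) = (8(6s + 3) − 6(8s + 1)) / (8(8s + 1)) = 18/(8(8s + 1)).
For s > 0 we have 8s + 1 > 8s, so |(6s + 3)/(8s + 1) − (3/4)| = 18/(8(8s + 1)) < 18/(8·8s) = (9/32)/s.
Thus |(6s + 3)/(8s + 1) − (3/4)| < ϵ whenever s > (9/32)/ϵ.
Take M = (9/32)/ϵ. If s > M then |(6s + 3)/(8s + 1) − (3/4)| < (9/32)/s < ϵ.

M = (9/32)/ϵ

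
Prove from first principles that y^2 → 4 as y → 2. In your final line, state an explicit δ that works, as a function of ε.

Let ε > 0 be given. We seek δ > 0 with 0 < |y − 2| < δ ⇒ |y^2 − 4| < ε.
Factor: y^2 − 4 = (y − 2)(y + 2), so |y^2 − 4| = |y − 2|·|y + 2|.
Impose δ ≤ 1 so that |y| < 3; then |y + 2| ≤ 5.
Hence |y^2 − 4| ≤ 5|y − 2|, which is < ε once |y − 2| < ε/5.
Take δ = min(1, ε/5). If 0 < |y − 2| < δ then both bounds hold and |y^2 − 4| ≤ 5|y − 2| < 5·(ε/5) = ε.

δ = min(1, ε/5)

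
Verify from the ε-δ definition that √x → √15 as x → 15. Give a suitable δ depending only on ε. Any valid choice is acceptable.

δ = min(15, √15·ε)

Suppose ε > 0. We want δ > 0 such that 0 < |x − 15| < δ implies |√x − √15| < ε.
Multiplying by the conjugate, |√x − √15| = |x − 15|/(√x + √15).
Restrict δ ≤ 15 so that |x − 15| < 15 forces x > 0, and then √x + √15 > √15.
Hence |√x − √15| < |x − 15|/√15, which is < ε once |x − 15| < √15·ε.
Take δ = min(15, √15·ε). If 0 < |x − 15| < δ then x > 0 and |√x − √15| < |x − 15|/√15 < ε.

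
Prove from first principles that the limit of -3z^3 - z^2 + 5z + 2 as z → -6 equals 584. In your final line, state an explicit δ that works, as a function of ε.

δ = min(1, ε/363)

Fix ε > 0. We want δ > 0 such that 0 < |z + 6| < δ implies |(-3z^3 - z^2 + 5z + 2) − 584| < ε.
(-3z^3 - z^2 + 5z + 2) − 584 = -3z^3 - z^2 + 5z - 582 = (z + 6)(-3z^2 + 17z - 97).
So |(-3z^3 - z^2 + 5z + 2) − 584| = |z + 6|·|-3z^2 + 17z - 97|.
Assume first that |z + 6| < 1, so |z| < 7. Then |-3z^2 + 17z - 97| ≤ 3·7^2 + 17·7 + 97 = 363.
Hence |(-3z^3 - z^2 + 5z + 2) − 584| ≤ 363|z + 6| < ε provided |z + 6| < ε/363.
Take δ = min(1, ε/363). Then 0 < |z + 6| < δ gives both |z + 6| < 1 and |z + 6| < ε/363, so |(-3z^3 - z^2 + 5z + 2) − 584| < ε.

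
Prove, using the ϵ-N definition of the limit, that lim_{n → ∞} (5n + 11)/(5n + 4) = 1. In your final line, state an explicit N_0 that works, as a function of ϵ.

Let ϵ > 0. For n ≥ 1, |(5n + 11)/(5n + 4) − 1| = |35|/(5(5n + 4)) = 35/(5(5n + 4)).
Since 5n + 4 ≥ 5n for n ≥ 1, this is ≤ 35/(5·5n) = (7/5)/n.
So |(5n + 11)/(5n + 4) − 1| < ϵ whenever n > (7/5)/ϵ.
Take N_0 = (7/5)/ϵ. If n > N_0 then |(5n + 11)/(5n + 4) − 1| ≤ (7/5)/n < ϵ.

N_0 = (7/5)/ϵ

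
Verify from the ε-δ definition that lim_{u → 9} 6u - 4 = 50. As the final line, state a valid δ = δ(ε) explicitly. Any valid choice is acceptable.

Let ε > 0 be given. We need δ > 0 so that 0 < |u − 9| < δ implies |(6u - 4) − 50| < ε.
Since (6u - 4) − 50 = 6(u − 9), we have |(6u - 4) − 50| = 6|u − 9|.
Thus it suffices that |u − 9| < ε/6.
Take δ = ε/6. If 0 < |u − 9| < δ then |(6u - 4) − 50| = 6|u − 9| < 6·(ε/6) = ε.

δ = ε/6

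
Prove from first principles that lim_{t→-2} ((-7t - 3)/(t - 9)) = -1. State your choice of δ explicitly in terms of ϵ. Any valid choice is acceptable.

Suppose ϵ > 0. We want δ > 0 with 0 < |t + 2| < δ ⇒ |(-7t - 3)/(t - 9) + 1| < ϵ.
Combining over a common denominator, (-7t - 3)/(t - 9) + 1 = [(-7t - 3)·(-11) − 11·(t - 9)] / [(-11)·(t - 9)] = 66(t + 2) / ((-11)(t - 9)).
So |(-7t - 3)/(t - 9) + 1| = 66|t + 2| / (11·|t − 9|).
Restrict δ ≤ 11/2. Then |t + 2| < 11/2 gives |t − 9| = |(t + 2) + (-11)| ≥ 11 − 11/2 = 11/2.
Hence |(-7t - 3)/(t - 9) + 1| < 66|t + 2|/(11·(11/2)) = (12/11)|t + 2|, which is < ϵ once |t + 2| < (11/12)ϵ.
Take δ = min(11/2, (11/12)ϵ). Then 0 < |t + 2| < δ forces both bounds, so |(-7t - 3)/(t - 9) + 1| < ϵ.

δ = min(11/2, (11/12)ϵ)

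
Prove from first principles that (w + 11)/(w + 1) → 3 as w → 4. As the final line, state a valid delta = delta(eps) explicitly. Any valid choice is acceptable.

Let eps > 0. We want delta > 0 with 0 < |w − 4| < delta ⇒ |(w + 11)/(w + 1) − 3| < eps.
Combining over a common denominator, (w + 11)/(w + 1) − 3 = [(w + 11)·5 − 15·(w + 1)] / [5·(w + 1)] = -10(w − 4) / (5(w + 1)).
So |(w + 11)/(w + 1) − 3| = 10|w − 4| / (5·|w + 1|).
Require delta ≤ 5/2, so |w + 1| ≥ |5| − |w − 4| > 5 − 5/2 = 5/2.
Hence |(w + 11)/(w + 1) − 3| < 10|w − 4|/(5·(5/2)) = (4/5)|w − 4|, which is < eps once |w − 4| < (5/4)eps.
Take delta = min(5/2, (5/4)eps). Then 0 < |w − 4| < delta forces both bounds, so |(w + 11)/(w + 1) − 3| < eps.

delta = min(5/2, (5/4)eps)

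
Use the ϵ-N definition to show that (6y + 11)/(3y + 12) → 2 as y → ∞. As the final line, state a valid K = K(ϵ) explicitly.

K = (13/3)/ϵ

Fix ϵ > 0. We seek K > 0 such that y > K implies |(6y + 11)/(3y + 12) − 2| < ϵ.
(6y + 11)/(3y + 12) − 2 = (3(6y + 11) − 6(3y + 12)) / (3(3y + 12)) = -39/(3(3y + 12)).
For y > 0 we have 3y + 12 > 3y, so |(6y + 11)/(3y + 12) − 2| = 39/(3(3y + 12)) < 39/(3·3y) = (13/3)/y.
Thus |(6y + 11)/(3y + 12) − 2| < ϵ whenever y > (13/3)/ϵ.
Take K = (13/3)/ϵ. If y > K then |(6y + 11)/(3y + 12) − 2| < (13/3)/y < ϵ.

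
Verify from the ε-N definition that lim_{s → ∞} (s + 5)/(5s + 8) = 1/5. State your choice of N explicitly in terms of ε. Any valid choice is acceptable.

Let ε > 0. We seek N > 0 such that s > N implies |(s + 5)/(5s + 8) − (1/5)| < ε.
(s + 5)/(5s + 8) − (1/5) = (5(s + 5) − (5s + 8)) / (5(5s + 8)) = 17/(5(5s + 8)).
For s > 0 we have 5s + 8 > 5s, so |(s + 5)/(5s + 8) − (1/5)| = 17/(5(5s + 8)) < 17/(5·5s) = (17/25)/s.
Thus |(s + 5)/(5s + 8) − (1/5)| < ε whenever s > (17/25)/ε.
Take N = (17/25)/ε. If s > N then |(s + 5)/(5s + 8) − (1/5)| < (17/25)/s < ε.

N = (17/25)/ε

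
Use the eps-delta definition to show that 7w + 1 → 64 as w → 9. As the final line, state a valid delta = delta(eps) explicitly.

delta = eps/7

Let eps > 0. We need delta > 0 so that 0 < |w − 9| < delta implies |(7w + 1) − 64| < eps.
Since (7w + 1) − 64 = 7(w − 9), we have |(7w + 1) − 64| = 7|w − 9|.
Thus it suffices that |w − 9| < eps/7.
Take delta = eps/7. If 0 < |w − 9| < delta then |(7w + 1) − 64| = 7|w − 9| < 7·(eps/7) = eps.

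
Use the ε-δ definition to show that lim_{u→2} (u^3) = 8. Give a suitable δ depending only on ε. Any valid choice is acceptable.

δ = min(1, ε/19)

Let ε > 0. We seek δ > 0 with 0 < |u − 2| < δ ⇒ |u^3 − 8| < ε.
Factor: u^3 − 8 = (u − 2)(u^2 + 2u + 4), so |u^3 − 8| = |u − 2|·|u^2 + 2u + 4|.
Restrict δ ≤ 1. Then |u − 2| < 1 gives |u| < 3, so by the triangle inequality |u^2 + 2u + 4| ≤ 3^2 + 2·3 + 4 = 19.
Hence |u^3 − 8| ≤ 19|u − 2|, which is < ε once |u − 2| < ε/19.
Take δ = min(1, ε/19). If 0 < |u − 2| < δ then both bounds hold and |u^3 − 8| ≤ 19|u − 2| < 19·(ε/19) = ε.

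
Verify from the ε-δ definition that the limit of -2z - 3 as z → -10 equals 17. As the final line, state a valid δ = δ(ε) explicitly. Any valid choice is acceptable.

δ = ε/2

Let ε > 0. We need δ > 0 so that 0 < |z + 10| < δ implies |(-2z - 3) − 17| < ε.
|(-2z - 3) − 17| = |-2z - 20| = 2|z + 10|.
So 2|z + 10| < ε exactly when |z + 10| < ε/2.
Take δ = ε/2. If 0 < |z + 10| < δ then |(-2z - 3) − 17| = 2|z + 10| < 2·(ε/2) = ε.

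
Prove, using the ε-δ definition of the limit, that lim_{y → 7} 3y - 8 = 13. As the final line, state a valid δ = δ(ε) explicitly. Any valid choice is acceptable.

Let ε > 0 be given. We need δ > 0 so that 0 < |y − 7| < δ implies |(3y - 8) − 13| < ε.
|(3y - 8) − 13| = |3y - 21| = 3|y − 7|.
Thus it suffices that |y − 7| < ε/3.
Choosing δ = ε/3 gives |(3y - 8) − 13| = 3|y − 7| < ε whenever |y − 7| < δ.

δ = ε/3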